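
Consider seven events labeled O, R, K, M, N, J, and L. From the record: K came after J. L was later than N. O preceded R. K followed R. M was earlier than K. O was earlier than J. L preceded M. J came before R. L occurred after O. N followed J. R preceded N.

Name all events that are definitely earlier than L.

J, N, O, R

Directly stated before L: N and O.
J reaches L via J → N → L.
R reaches L via R → N → L.
No chain forces M (or any of the others) ahead of L.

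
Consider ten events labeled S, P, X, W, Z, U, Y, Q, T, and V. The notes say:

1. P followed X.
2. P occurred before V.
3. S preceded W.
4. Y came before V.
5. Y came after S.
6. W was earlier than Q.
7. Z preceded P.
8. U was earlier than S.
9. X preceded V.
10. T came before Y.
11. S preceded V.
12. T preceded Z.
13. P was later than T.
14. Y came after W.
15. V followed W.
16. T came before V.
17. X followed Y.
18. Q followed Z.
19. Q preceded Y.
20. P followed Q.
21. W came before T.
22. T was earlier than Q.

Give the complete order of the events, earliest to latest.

U, S, W, T, Z, Q, Y, X, P, V

The constraints fix every adjacent pair, so only one ordering works:
U → S → W → T → Z → Q → Y → X → P → V.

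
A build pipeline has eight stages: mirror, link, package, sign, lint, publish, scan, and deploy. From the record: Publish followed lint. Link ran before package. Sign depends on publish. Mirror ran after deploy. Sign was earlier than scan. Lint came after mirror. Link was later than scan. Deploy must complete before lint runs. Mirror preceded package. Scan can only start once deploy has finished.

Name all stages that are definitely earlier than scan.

deploy, lint, mirror, publish, sign

Directly stated before scan: deploy and sign.
Lint reaches scan via lint → publish → sign → scan.
Mirror reaches scan via mirror → lint → publish → sign → scan.
Publish reaches scan via publish → sign → scan.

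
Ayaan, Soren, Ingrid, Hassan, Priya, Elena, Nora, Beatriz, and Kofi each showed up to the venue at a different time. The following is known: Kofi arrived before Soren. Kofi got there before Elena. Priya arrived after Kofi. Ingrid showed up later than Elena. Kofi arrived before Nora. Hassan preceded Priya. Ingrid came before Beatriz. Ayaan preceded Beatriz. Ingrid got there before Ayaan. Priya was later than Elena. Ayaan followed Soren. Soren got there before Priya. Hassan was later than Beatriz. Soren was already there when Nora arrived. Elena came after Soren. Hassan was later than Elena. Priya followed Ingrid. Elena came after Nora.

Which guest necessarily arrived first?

Kofi has a chain of constraints placing them before every other guest, so Kofi must be first.

Kofi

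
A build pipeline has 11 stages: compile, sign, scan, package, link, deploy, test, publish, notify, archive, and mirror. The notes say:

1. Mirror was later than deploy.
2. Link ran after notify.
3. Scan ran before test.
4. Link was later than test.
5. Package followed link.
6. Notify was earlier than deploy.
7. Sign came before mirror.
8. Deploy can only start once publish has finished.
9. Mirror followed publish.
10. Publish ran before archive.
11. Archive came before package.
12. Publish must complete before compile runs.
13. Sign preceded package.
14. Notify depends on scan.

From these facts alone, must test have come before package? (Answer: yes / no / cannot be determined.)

Chain the constraints: test → link → package. Each link is directly stated, so test comes before package.

yes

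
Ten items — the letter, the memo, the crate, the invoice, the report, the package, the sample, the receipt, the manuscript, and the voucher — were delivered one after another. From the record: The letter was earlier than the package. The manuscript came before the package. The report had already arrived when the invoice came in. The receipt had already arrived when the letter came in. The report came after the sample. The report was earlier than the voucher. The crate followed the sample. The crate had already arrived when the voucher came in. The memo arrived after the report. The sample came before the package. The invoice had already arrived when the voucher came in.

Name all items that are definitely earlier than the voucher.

Directly stated before the voucher: the crate, the invoice, and the report.
The sample reaches the voucher via the sample → the crate → the voucher.
No chain forces the manuscript (or any of the others) ahead of the voucher.

the crate, the invoice, the report, the sample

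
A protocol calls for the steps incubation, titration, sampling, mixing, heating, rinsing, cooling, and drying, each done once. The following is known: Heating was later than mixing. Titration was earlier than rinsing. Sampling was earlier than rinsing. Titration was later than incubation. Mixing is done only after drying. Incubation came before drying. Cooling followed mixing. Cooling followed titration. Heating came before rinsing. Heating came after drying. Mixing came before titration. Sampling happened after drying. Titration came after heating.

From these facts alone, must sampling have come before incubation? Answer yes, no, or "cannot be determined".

no

Tracing the constraints gives incubation → drying → sampling, so incubation must come before sampling.
That means sampling cannot be before incubation.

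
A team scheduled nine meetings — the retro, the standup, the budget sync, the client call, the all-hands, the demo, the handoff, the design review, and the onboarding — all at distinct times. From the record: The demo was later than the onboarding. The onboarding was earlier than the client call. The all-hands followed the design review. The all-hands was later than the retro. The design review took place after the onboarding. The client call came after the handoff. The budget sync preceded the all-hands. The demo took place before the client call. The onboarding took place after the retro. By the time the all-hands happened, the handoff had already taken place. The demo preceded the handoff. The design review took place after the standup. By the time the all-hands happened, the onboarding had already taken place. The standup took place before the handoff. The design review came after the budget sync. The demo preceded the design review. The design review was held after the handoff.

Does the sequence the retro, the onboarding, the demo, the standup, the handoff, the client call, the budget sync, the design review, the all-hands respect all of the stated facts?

yes

Check each stated constraint against the proposed order — e.g. the onboarding is ahead of the all-hands; the retro is ahead of the all-hands. Every pair is in the required order; nothing is violated.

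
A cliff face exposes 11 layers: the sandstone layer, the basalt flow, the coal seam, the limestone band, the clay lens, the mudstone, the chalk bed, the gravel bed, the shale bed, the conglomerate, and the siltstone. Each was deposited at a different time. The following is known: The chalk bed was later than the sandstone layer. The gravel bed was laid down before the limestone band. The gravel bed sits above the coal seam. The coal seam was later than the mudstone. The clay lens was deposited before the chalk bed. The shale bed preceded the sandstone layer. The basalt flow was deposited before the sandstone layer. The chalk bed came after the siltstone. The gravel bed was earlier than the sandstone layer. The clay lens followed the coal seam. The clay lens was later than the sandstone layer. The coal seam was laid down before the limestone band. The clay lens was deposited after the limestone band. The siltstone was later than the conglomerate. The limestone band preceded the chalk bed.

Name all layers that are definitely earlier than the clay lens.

the basalt flow, the coal seam, the gravel bed, the limestone band, the mudstone, the sandstone layer, the shale bed

Directly stated before the clay lens: the coal seam, the limestone band, and the sandstone layer.
The basalt flow reaches the clay lens via the basalt flow → the sandstone layer → the clay lens.
The gravel bed reaches the clay lens via the gravel bed → the sandstone layer → the clay lens.
The mudstone reaches the clay lens via the mudstone → the coal seam → the clay lens.
Likewise the shale bed reaches the clay lens by chaining the stated constraints.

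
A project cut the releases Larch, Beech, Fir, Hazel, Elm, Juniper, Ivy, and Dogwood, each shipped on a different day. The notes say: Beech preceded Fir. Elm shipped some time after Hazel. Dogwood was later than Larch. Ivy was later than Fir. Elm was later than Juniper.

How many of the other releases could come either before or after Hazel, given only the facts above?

Forced after Hazel: Elm.
That leaves Beech, Dogwood, Fir, Ivy, Juniper, and Larch with no forced order relative to Hazel — 6.

6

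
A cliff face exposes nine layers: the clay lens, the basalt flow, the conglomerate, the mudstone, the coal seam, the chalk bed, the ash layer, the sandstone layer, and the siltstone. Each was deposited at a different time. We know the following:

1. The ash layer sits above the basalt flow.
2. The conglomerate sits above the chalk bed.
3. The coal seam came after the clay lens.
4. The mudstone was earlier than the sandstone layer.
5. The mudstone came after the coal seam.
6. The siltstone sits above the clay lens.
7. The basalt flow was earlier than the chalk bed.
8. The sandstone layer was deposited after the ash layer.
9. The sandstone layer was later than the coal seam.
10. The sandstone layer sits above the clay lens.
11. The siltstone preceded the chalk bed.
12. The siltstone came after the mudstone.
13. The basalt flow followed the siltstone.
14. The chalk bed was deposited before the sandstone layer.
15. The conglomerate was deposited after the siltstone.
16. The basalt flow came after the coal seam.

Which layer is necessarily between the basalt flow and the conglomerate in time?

the chalk bed

Tracing the constraints gives the basalt flow → the chalk bed → the conglomerate, so the chalk bed sits after the basalt flow and before the conglomerate.
No other layer is forced both after the basalt flow and before the conglomerate.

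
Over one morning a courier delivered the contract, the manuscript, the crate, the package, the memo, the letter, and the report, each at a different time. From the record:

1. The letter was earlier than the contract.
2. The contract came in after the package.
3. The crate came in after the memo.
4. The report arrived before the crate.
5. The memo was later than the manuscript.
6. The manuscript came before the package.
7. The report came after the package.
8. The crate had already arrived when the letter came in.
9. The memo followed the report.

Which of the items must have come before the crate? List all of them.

the manuscript, the memo, the package, the report

Directly stated before the crate: the memo and the report.
The manuscript reaches the crate via the manuscript → the memo → the crate.
The package reaches the crate via the package → the report → the crate.
No chain forces the contract (or any of the others) ahead of the crate.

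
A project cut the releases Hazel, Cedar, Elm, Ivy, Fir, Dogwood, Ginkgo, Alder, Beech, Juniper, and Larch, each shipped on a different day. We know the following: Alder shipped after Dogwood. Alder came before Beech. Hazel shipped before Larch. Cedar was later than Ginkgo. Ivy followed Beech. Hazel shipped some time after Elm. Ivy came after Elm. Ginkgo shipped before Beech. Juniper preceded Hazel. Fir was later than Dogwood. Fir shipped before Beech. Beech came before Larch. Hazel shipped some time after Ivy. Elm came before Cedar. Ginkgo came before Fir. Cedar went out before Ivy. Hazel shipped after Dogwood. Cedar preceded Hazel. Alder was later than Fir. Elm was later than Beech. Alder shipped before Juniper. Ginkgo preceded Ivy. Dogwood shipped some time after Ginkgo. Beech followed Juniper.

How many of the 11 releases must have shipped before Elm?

Directly stated before Elm: Beech.
Alder reaches Elm via Alder → Beech → Elm.
Dogwood reaches Elm via Dogwood → Alder → Beech → Elm.
Fir reaches Elm via Fir → Beech → Elm.
Likewise Ginkgo and Juniper each reach Elm by chaining the stated constraints.
No chain forces Hazel (or any of the others) ahead of Elm.
That's Alder, Beech, Dogwood, Fir, Ginkgo, and Juniper — 6 in all.

6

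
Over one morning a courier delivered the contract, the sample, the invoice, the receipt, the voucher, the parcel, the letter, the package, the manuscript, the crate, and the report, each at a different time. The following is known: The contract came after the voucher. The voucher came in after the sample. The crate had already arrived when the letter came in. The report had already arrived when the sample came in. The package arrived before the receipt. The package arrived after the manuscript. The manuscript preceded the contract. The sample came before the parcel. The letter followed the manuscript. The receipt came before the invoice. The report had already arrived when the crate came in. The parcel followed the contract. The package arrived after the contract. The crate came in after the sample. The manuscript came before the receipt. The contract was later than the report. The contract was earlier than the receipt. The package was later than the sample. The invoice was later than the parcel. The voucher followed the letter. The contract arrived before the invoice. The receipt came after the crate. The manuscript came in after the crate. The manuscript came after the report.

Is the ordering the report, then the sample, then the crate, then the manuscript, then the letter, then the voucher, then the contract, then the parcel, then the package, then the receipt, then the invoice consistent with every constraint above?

yes

Check each stated constraint against the proposed order — e.g. the crate is ahead of the receipt; the sample is ahead of the package. Every pair is in the required order; nothing is violated.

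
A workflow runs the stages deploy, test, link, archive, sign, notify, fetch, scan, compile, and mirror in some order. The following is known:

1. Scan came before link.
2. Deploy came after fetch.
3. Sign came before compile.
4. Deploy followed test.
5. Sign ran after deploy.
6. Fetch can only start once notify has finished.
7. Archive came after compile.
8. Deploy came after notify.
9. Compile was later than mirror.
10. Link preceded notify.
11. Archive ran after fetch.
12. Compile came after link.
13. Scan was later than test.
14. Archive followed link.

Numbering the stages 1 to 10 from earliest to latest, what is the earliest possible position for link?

3

Scan and test must both come before link — 2 forced predecessors.
Nothing else is forced ahead of link, so its earliest slot is position 2 + 1 = 3.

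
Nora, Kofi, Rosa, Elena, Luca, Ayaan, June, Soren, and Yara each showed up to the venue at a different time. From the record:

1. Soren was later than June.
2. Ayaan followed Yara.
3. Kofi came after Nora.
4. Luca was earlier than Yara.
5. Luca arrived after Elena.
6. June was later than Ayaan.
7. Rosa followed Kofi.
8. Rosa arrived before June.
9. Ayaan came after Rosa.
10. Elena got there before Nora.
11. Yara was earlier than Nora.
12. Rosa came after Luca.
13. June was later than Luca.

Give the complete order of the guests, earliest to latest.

The constraints fix every adjacent pair, so only one ordering works:
Elena → Luca → Yara → Nora → Kofi → Rosa → Ayaan → June → Soren.

Elena, Luca, Yara, Nora, Kofi, Rosa, Ayaan, June, Soren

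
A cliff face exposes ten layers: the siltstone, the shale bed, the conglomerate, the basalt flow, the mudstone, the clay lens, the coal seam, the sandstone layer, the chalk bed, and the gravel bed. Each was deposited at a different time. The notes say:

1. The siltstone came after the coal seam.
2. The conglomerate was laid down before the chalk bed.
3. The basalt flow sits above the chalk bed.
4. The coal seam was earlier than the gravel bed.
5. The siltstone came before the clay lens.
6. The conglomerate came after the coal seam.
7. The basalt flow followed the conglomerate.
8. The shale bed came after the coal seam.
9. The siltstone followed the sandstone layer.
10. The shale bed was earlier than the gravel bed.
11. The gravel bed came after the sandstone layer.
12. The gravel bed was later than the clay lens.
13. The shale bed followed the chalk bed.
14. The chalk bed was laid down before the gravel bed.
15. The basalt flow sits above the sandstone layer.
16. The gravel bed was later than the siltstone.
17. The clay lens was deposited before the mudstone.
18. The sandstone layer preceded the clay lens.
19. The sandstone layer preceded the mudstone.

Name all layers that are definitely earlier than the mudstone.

Directly stated before the mudstone: the clay lens and the sandstone layer.
The coal seam reaches the mudstone via the coal seam → the siltstone → the clay lens → the mudstone.
The siltstone reaches the mudstone via the siltstone → the clay lens → the mudstone.
No chain forces the conglomerate (or any of the others) ahead of the mudstone.

the clay lens, the coal seam, the sandstone layer, the siltstone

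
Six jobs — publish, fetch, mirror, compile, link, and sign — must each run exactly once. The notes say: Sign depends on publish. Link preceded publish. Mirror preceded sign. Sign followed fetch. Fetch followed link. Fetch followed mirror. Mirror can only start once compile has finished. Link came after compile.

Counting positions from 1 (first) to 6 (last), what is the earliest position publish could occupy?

Compile and link must both come before publish — 2 forced predecessors.
Nothing else is forced ahead of publish, so its earliest slot is position 2 + 1 = 3.

3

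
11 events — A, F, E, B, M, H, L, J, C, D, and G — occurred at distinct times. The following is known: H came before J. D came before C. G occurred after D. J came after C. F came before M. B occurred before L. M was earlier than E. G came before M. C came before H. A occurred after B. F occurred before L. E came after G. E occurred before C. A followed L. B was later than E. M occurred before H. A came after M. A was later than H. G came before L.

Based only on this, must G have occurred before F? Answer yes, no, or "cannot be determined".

cannot be determined

No chain of stated constraints runs from G to F, and none runs from F to G either.
So the relative order of G and F is not fixed by the given facts.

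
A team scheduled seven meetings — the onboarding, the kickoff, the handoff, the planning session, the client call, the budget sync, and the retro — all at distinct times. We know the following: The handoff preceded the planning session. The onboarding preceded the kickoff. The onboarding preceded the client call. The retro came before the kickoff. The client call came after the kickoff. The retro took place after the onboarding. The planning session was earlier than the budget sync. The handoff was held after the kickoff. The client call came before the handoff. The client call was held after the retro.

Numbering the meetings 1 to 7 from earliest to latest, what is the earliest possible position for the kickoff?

The onboarding and the retro must both come before the kickoff — 2 forced predecessors.
Nothing else is forced ahead of the kickoff, so its earliest slot is position 2 + 1 = 3.

3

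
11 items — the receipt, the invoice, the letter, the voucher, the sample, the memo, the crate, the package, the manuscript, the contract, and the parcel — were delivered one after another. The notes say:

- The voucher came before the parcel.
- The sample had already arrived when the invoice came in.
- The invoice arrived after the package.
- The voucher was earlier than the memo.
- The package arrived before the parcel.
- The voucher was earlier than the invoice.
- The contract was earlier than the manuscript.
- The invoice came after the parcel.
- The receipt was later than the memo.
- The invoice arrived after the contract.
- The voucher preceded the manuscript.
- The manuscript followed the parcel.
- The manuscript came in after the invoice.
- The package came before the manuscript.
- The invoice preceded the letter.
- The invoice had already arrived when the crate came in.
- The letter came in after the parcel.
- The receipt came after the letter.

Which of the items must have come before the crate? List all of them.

Directly stated before the crate: the invoice.
The contract reaches the crate via the contract → the invoice → the crate.
The package reaches the crate via the package → the invoice → the crate.
The parcel reaches the crate via the parcel → the invoice → the crate.
Likewise the sample and the voucher each reach the crate by chaining the stated constraints.
No chain forces the letter (or any of the others) ahead of the crate.

the contract, the invoice, the package, the parcel, the sample, the voucher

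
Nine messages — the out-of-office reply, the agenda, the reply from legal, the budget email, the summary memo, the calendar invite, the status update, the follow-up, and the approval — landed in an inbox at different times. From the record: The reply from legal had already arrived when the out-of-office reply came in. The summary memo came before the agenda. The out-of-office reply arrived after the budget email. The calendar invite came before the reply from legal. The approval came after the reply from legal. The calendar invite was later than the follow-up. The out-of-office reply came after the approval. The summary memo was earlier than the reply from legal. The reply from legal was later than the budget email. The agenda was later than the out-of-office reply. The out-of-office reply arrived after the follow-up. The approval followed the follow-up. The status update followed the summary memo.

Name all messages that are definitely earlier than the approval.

the budget email, the calendar invite, the follow-up, the reply from legal, the summary memo

Directly stated before the approval: the follow-up and the reply from legal.
The budget email reaches the approval via the budget email → the reply from legal → the approval.
The calendar invite reaches the approval via the calendar invite → the reply from legal → the approval.
The summary memo reaches the approval via the summary memo → the reply from legal → the approval.
No chain forces the out-of-office reply (or any of the others) ahead of the approval.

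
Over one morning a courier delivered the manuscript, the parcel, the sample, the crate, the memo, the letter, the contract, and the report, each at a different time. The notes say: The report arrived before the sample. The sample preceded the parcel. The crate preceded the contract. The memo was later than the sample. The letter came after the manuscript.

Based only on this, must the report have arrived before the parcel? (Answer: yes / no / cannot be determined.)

yes

Chain the constraints: the report → the sample → the parcel. Each link is directly stated, so the report comes before the parcel.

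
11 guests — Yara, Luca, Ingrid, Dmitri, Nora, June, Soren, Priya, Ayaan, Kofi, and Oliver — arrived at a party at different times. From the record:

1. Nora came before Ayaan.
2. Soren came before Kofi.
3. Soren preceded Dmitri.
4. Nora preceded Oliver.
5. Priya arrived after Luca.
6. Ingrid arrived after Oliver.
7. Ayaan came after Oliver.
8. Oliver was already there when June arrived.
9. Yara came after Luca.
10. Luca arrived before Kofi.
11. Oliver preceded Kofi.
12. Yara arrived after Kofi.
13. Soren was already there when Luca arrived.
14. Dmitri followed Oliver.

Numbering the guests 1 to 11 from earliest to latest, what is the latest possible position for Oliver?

Oliver must come before Ayaan, Dmitri, Ingrid, June, Kofi, and Yara — 6 guests forced after them.
Everything else can be placed before Oliver in some valid order, so Oliver can sit as late as position 11 − 6 = 5.

5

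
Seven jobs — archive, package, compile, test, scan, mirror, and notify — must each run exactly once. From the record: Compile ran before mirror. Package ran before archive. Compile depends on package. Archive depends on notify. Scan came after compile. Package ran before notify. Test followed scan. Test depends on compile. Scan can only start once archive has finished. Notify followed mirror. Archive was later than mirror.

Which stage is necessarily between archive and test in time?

scan

Tracing the constraints gives archive → scan → test, so scan sits after archive and before test.
No other stage is forced both after archive and before test.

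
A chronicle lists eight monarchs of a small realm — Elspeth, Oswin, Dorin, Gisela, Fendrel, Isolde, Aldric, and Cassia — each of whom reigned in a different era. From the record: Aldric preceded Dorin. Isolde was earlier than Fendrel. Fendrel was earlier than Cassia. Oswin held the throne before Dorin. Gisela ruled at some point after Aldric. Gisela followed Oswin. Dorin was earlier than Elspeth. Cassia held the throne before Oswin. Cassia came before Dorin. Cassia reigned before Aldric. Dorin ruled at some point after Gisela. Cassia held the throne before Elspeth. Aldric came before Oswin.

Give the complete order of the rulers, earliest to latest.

Isolde, Fendrel, Cassia, Aldric, Oswin, Gisela, Dorin, Elspeth

The constraints fix every adjacent pair, so only one ordering works:
Isolde → Fendrel → Cassia → Aldric → Oswin → Gisela → Dorin → Elspeth.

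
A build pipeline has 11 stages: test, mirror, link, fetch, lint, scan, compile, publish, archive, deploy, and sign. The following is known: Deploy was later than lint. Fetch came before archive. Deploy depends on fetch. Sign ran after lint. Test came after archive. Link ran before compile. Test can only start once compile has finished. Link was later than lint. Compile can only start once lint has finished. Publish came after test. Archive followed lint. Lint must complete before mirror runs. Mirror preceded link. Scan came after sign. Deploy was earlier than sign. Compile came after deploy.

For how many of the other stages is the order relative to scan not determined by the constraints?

6

Forced before scan: deploy, fetch, lint, and sign.
That leaves archive, compile, link, mirror, publish, and test with no forced order relative to scan — 6.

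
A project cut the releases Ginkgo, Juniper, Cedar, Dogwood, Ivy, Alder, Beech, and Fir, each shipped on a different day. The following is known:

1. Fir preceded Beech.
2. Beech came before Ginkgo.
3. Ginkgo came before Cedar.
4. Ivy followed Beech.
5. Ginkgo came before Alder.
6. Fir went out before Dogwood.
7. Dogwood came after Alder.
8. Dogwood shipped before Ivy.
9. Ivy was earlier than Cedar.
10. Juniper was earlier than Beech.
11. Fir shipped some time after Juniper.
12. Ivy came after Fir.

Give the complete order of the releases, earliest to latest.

The constraints fix every adjacent pair, so only one ordering works:
Juniper → Fir → Beech → Ginkgo → Alder → Dogwood → Ivy → Cedar.

Juniper, Fir, Beech, Ginkgo, Alder, Dogwood, Ivy, Cedar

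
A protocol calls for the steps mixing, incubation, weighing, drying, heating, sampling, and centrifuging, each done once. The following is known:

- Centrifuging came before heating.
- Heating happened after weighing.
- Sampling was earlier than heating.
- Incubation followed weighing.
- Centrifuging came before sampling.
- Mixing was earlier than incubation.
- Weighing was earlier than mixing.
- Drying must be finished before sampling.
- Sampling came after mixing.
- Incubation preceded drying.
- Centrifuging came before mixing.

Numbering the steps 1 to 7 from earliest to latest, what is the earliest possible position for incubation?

4

Centrifuging, mixing, and weighing must all come before incubation — 3 forced predecessors.
Nothing else is forced ahead of incubation, so its earliest slot is position 3 + 1 = 4.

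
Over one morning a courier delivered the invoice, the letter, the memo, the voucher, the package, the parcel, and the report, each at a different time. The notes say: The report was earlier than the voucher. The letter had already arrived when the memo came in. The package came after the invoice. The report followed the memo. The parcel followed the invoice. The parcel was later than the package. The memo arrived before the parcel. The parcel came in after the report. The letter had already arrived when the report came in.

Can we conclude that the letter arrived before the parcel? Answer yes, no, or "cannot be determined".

yes

Chain the constraints: the letter → the memo → the parcel. Each link is directly stated, so the letter comes before the parcel.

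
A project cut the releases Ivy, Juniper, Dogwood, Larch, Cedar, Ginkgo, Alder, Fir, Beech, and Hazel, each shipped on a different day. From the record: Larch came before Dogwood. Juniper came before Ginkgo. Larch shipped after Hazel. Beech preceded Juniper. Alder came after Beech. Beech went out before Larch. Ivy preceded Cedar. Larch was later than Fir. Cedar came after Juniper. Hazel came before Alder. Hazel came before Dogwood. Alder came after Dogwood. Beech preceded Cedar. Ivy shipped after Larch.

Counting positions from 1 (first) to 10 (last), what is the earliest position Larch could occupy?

4

Beech, Fir, and Hazel must all come before Larch — 3 forced predecessors.
Nothing else is forced ahead of Larch, so its earliest slot is position 3 + 1 = 4.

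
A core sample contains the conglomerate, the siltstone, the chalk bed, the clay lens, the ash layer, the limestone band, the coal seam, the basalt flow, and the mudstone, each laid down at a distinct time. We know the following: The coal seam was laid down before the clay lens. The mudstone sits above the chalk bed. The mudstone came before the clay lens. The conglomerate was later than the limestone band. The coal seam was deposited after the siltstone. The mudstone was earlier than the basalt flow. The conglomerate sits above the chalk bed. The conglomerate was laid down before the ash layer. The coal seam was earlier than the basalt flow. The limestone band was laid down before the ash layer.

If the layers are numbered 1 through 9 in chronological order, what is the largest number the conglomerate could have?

8

The conglomerate must come before the ash layer — 1 layer forced after it.
Everything else can be placed before the conglomerate in some valid order, so the conglomerate can sit as late as position 9 − 1 = 8.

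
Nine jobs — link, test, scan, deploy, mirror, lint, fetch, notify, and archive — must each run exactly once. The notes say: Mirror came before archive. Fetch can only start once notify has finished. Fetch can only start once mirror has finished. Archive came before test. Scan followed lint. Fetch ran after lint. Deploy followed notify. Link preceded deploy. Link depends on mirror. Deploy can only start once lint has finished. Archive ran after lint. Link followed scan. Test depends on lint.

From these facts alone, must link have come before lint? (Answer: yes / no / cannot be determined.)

Tracing the constraints gives lint → scan → link, so lint must come before link.
That means link cannot be before lint.

no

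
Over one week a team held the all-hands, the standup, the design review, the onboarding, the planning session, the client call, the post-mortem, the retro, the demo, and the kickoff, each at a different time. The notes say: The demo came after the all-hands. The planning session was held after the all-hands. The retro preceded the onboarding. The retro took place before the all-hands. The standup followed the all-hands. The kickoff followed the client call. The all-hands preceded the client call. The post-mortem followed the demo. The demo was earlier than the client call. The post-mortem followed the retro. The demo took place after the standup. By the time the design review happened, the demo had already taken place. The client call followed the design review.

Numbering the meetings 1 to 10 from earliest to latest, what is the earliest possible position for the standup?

The all-hands and the retro must both come before the standup — 2 forced predecessors.
Nothing else is forced ahead of the standup, so its earliest slot is position 2 + 1 = 3.

3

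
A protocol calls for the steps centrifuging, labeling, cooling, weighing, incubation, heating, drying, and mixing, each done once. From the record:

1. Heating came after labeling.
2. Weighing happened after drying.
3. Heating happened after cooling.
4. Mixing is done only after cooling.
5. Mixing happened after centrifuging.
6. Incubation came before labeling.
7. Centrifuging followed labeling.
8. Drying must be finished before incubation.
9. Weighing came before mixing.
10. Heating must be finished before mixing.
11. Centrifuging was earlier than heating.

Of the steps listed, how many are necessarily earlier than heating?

Directly stated before heating: centrifuging, cooling, and labeling.
Drying reaches heating via drying → incubation → labeling → heating.
Incubation reaches heating via incubation → labeling → heating.
That's centrifuging, cooling, drying, incubation, and labeling — 5 in all.

5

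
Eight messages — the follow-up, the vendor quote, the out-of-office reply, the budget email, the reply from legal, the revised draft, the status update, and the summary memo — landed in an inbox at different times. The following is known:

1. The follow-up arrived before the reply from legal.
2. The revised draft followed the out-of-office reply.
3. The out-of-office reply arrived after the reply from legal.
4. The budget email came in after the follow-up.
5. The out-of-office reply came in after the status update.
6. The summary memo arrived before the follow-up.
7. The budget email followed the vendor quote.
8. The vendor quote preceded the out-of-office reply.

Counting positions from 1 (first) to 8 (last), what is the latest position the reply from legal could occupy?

The reply from legal must come before the out-of-office reply and the revised draft — 2 messages forced after it.
Everything else can be placed before the reply from legal in some valid order, so the reply from legal can sit as late as position 8 − 2 = 6.

6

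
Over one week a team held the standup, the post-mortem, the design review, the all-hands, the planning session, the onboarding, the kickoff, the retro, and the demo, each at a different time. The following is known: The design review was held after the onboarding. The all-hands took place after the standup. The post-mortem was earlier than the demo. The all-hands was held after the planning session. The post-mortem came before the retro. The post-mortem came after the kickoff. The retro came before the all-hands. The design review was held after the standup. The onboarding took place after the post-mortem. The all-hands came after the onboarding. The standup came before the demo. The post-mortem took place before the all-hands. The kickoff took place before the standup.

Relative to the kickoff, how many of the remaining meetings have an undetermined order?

1

Forced after the kickoff: the all-hands, the demo, the design review, the onboarding, the post-mortem, the retro, and the standup.
That leaves the planning session with no forced order relative to the kickoff — 1.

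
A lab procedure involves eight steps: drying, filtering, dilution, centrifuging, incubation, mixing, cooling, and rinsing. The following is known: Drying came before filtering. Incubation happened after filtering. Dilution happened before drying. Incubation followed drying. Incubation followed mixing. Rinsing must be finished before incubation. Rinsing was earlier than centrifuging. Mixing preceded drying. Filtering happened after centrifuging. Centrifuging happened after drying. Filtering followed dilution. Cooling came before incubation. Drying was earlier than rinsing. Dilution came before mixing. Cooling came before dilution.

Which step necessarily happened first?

cooling

Cooling has a chain of constraints placing it before every other step, so cooling must be first.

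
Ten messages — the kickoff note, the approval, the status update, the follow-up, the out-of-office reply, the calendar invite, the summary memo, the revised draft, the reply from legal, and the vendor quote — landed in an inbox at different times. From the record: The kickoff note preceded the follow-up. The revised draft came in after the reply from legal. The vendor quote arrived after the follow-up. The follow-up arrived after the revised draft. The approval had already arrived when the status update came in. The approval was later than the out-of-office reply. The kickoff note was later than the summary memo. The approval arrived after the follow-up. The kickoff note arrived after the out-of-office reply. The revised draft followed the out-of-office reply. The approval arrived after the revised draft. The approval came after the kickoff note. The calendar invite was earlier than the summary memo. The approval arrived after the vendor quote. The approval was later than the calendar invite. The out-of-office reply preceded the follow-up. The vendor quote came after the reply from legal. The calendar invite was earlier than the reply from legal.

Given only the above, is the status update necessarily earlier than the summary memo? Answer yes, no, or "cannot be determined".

no

Tracing the constraints gives the summary memo → the kickoff note → the approval → the status update, so the summary memo must come before the status update.
That means the status update cannot be before the summary memo.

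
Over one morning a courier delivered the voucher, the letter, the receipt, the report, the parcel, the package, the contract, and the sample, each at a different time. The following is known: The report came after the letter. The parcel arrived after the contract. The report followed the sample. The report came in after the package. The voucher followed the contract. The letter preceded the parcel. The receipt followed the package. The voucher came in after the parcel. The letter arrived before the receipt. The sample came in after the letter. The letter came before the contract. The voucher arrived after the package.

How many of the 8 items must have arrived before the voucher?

4

Directly stated before the voucher: the contract, the package, and the parcel.
The letter reaches the voucher via the letter → the contract → the voucher.
No chain forces the report (or any of the others) ahead of the voucher.
That's the contract, the letter, the package, and the parcel — 4 in all.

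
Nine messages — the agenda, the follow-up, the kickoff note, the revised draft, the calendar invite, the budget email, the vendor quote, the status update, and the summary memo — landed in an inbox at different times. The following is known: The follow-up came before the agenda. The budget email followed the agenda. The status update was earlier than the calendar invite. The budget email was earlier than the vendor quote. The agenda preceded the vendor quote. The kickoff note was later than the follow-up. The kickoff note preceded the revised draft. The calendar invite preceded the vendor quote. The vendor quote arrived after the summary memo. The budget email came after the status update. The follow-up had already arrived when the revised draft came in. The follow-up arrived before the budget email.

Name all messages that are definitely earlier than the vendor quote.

the agenda, the budget email, the calendar invite, the follow-up, the status update, the summary memo

Directly stated before the vendor quote: the agenda, the budget email, the calendar invite, and the summary memo.
The follow-up reaches the vendor quote via the follow-up → the agenda → the vendor quote.
The status update reaches the vendor quote via the status update → the calendar invite → the vendor quote.
No chain forces the revised draft (or any of the others) ahead of the vendor quote.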